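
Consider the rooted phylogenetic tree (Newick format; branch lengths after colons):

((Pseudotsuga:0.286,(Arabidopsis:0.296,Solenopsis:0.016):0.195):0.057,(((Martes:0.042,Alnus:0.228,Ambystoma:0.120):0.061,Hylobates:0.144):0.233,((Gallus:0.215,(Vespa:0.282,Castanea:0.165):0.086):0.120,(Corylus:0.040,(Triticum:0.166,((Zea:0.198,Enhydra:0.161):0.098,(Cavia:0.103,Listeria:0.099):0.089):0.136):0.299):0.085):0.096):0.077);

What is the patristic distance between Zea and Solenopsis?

1.257

The path runs Zea → … → MRCA → … → Solenopsis; the MRCA is the root of the tree.
Branch lengths along that path: 0.198 + 0.098 + 0.136 + 0.299 + 0.085 + 0.096 + 0.077 + 0.057 + 0.195 + 0.016 = 1.257.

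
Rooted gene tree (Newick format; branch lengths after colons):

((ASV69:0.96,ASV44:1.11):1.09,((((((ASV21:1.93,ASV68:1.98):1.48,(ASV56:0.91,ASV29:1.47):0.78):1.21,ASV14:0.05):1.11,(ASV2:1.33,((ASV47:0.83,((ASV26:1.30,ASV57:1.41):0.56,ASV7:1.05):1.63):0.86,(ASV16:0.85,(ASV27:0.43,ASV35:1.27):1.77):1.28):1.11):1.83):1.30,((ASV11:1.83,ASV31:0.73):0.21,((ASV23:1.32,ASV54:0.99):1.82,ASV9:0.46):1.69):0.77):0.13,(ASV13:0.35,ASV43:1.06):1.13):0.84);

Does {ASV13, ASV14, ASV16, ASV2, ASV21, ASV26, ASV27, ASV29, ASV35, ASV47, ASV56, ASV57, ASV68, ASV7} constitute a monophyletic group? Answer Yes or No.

The MRCA of the listed taxa subtends ((((((ASV21,ASV68),(ASV56,ASV29)),ASV14),(ASV2,((ASV47,((ASV26,ASV57),ASV7)),(ASV16,(ASV27,ASV35))))),((ASV11,ASV31),((ASV23,ASV54),ASV9))),(ASV13,ASV43)).
That clade also contains ASV11, ASV23, ASV31, ASV43, ASV54, ASV9, which are not in the proposed group, so the group is not monophyletic.

No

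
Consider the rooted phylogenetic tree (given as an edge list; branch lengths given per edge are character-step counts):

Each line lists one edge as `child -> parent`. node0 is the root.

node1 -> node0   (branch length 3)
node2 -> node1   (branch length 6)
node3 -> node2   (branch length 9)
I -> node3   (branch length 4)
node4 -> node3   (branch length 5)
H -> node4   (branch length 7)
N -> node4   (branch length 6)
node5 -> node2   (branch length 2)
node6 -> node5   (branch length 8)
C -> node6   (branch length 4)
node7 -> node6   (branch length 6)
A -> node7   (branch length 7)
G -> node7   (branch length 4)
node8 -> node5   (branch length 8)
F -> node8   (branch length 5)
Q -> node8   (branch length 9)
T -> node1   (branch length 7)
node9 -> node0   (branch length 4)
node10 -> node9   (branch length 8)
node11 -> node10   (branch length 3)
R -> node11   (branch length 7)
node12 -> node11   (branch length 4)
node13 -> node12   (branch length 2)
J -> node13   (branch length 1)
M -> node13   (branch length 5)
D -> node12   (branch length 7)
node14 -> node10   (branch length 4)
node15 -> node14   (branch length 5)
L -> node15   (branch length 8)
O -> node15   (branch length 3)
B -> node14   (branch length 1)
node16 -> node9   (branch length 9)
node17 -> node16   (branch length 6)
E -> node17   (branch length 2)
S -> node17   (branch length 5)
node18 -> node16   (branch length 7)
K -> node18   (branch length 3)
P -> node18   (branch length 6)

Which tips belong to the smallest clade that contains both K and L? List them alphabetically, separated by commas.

Tracing K: it sits inside (K,P).
Tracing L: it sits inside (L,O).
The smallest clade enclosing both is (((R,((J,M),D)),((L,O),B)),((E,S),(K,P))); the answer is its 11 terminal taxa in alphabetical order.

B, D, E, J, K, L, M, O, P, R, S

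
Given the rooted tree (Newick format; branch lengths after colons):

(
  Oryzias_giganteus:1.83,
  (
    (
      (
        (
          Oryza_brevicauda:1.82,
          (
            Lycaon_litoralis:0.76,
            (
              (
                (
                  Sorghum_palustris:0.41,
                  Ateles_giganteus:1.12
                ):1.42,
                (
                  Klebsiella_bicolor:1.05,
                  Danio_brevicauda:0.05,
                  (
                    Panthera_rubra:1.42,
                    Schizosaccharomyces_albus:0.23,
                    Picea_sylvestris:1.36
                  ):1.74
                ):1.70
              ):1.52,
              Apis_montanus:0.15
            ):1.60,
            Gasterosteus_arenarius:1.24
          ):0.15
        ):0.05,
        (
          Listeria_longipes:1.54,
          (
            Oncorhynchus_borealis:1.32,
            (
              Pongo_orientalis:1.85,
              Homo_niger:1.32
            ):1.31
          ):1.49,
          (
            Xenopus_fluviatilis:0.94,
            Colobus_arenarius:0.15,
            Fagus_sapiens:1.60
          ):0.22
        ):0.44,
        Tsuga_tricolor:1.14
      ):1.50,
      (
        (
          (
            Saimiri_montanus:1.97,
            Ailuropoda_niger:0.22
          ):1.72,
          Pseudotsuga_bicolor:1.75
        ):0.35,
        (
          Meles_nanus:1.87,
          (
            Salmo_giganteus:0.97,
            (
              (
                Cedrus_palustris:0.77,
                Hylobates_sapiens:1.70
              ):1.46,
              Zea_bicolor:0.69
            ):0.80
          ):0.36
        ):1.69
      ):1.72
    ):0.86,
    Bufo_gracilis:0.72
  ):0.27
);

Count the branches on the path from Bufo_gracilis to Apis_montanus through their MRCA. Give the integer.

7

The MRCA of Bufo_gracilis and Apis_montanus is the node subtending ((((Oryza_brevicauda,(Lycaon_litoralis,(((Sorghum_palustris,Ateles_giganteus),(Klebsiella_bicolor,Danio_brevicauda,(Panthera_rubra,Schizosaccharomyces_albus,Picea_sylvestris))),Apis_montanus),Gasterosteus_arenarius)),(Listeria_longipes,(Oncorhynchus_borealis,(Pongo_orientalis,Homo_niger)),(Xenopus_fluviatilis,Colobus_arenarius,Fagus_sapiens)),Tsuga_tricolor),(((Saimiri_montanus,Ailuropoda_niger),Pseudotsuga_bicolor),(Meles_nanus,(Salmo_giganteus,((Cedrus_palustris,Hylobates_sapiens),Zea_bicolor))))),Bufo_gracilis).
From Bufo_gracilis up to that node: 1 branch. From Apis_montanus up to the same node: 6 branches. Total: 1 + 6 = 7.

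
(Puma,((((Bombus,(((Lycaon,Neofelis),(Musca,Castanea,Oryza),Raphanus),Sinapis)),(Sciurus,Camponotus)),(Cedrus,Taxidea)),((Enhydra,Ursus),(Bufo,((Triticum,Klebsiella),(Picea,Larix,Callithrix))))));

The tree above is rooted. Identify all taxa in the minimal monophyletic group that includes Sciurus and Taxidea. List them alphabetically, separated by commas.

Tracing Sciurus: it sits inside (Sciurus,Camponotus).
Tracing Taxidea: it sits inside (Cedrus,Taxidea).
The smallest clade enclosing both is (((Bombus,(((Lycaon,Neofelis),(Musca,Castanea,Oryza),Raphanus),Sinapis)),(Sciurus,Camponotus)),(Cedrus,Taxidea)); the answer is its 12 terminal taxa in alphabetical order.

Bombus, Camponotus, Castanea, Cedrus, Lycaon, Musca, Neofelis, Oryza, Raphanus, Sciurus, Sinapis, Taxidea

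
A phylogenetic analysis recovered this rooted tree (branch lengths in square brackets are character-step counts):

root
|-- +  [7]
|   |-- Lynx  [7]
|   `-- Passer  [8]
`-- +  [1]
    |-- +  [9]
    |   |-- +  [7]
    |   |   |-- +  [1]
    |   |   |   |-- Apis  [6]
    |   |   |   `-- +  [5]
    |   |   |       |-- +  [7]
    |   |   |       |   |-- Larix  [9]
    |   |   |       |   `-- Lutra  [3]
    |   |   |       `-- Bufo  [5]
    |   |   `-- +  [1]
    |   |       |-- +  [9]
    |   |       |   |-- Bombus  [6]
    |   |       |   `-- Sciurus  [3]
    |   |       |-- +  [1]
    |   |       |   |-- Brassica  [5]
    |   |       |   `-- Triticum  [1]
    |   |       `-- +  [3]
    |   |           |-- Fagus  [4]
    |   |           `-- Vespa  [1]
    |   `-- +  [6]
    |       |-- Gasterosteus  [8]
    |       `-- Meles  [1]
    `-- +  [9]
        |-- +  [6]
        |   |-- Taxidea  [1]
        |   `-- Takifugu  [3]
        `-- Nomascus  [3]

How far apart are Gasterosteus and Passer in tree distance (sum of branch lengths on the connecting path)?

39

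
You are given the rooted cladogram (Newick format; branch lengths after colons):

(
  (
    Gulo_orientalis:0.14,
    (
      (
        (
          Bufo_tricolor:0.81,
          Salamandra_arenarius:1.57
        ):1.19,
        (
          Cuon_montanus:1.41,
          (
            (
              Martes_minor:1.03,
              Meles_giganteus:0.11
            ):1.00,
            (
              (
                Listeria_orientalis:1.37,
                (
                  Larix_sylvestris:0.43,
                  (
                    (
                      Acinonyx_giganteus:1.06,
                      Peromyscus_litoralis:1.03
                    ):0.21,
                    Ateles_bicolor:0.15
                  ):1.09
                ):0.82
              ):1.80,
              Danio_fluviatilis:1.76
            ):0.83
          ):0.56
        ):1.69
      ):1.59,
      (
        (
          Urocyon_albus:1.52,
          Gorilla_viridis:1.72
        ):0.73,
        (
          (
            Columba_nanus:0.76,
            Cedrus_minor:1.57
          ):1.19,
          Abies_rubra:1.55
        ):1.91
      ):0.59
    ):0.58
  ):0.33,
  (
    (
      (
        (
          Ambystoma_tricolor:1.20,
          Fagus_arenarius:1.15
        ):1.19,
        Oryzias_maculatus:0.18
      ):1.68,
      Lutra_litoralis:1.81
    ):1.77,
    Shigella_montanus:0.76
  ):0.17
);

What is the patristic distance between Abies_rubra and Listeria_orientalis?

11.89

The path runs Abies_rubra → … → MRCA → … → Listeria_orientalis; the MRCA is the node subtending (((Bufo_tricolor,Salamandra_arenarius),(Cuon_montanus,((Martes_minor,Meles_giganteus),((Listeria_orientalis,(Larix_sylvestris,((Acinonyx_giganteus,Peromyscus_litoralis),Ateles_bicolor))),Danio_fluviatilis)))),((Urocyon_albus,Gorilla_viridis),((Columba_nanus,Cedrus_minor),Abies_rubra))).
Branch lengths along that path: 1.55 + 1.91 + 0.59 + 1.59 + 1.69 + 0.56 + 0.83 + 1.80 + 1.37 = 11.89.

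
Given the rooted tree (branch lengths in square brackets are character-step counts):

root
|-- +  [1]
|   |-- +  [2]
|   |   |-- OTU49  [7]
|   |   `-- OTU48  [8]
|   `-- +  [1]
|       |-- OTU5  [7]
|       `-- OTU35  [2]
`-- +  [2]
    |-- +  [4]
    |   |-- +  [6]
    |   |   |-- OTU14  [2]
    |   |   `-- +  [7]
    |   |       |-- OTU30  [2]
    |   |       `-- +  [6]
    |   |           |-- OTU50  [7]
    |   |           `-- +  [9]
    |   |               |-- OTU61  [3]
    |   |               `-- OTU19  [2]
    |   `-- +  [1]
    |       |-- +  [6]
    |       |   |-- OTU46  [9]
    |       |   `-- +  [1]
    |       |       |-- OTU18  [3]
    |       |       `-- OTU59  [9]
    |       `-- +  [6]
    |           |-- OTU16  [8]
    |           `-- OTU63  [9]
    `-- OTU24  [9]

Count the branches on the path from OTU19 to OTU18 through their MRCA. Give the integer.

9

The MRCA of OTU19 and OTU18 is the node subtending ((OTU14,(OTU30,(OTU50,(OTU61,OTU19)))),((OTU46,(OTU18,OTU59)),(OTU16,OTU63))).
From OTU19 up to that node: 5 branches. From OTU18 up to the same node: 4 branches. Total: 5 + 4 = 9.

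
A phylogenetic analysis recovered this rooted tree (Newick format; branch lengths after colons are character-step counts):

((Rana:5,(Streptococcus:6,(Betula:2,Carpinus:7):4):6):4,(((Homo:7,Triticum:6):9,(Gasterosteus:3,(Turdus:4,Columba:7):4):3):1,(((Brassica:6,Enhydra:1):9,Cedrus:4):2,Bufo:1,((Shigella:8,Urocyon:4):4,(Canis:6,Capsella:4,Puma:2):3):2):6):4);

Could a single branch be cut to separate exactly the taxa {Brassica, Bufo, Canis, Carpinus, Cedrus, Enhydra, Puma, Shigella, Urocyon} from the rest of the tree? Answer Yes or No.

The MRCA of the listed taxa is the root, so the smallest clade containing them is the whole tree.
That clade also contains Betula, Capsella, Columba, Gasterosteus, Homo, Rana, Streptococcus, Triticum, Turdus, which are not in the proposed group, so the group is not monophyletic.

No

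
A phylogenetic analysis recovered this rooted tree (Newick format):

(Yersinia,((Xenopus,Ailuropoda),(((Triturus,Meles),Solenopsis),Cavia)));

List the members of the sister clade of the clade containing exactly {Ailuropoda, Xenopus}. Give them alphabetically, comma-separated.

The clade containing exactly {Ailuropoda, Xenopus} attaches to the tree at the node subtending ((Xenopus,Ailuropoda),(((Triturus,Meles),Solenopsis),Cavia)).
The other lineage descending from that same node — the sister group — is (((Triturus,Meles),Solenopsis),Cavia); its 4 tips in alphabetical order are the answer.

Cavia, Meles, Solenopsis, Triturus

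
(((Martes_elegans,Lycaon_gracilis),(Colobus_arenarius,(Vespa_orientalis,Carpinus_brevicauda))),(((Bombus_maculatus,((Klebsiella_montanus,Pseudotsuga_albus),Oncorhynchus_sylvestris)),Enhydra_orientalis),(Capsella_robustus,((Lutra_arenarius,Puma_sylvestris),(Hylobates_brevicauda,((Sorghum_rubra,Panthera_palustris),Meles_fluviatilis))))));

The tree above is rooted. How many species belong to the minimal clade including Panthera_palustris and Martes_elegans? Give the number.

17

The MRCA of Panthera_palustris and Martes_elegans is the root, so the clade is the entire tree.
That clade contains 17 terminal taxa: Bombus_maculatus, Capsella_robustus, Carpinus_brevicauda, Colobus_arenarius, Enhydra_orientalis, Hylobates_brevicauda, Klebsiella_montanus, Lutra_arenarius, Lycaon_gracilis, Martes_elegans, Meles_fluviatilis, Oncorhynchus_sylvestris, Panthera_palustris, Pseudotsuga_albus, Puma_sylvestris, Sorghum_rubra, Vespa_orientalis.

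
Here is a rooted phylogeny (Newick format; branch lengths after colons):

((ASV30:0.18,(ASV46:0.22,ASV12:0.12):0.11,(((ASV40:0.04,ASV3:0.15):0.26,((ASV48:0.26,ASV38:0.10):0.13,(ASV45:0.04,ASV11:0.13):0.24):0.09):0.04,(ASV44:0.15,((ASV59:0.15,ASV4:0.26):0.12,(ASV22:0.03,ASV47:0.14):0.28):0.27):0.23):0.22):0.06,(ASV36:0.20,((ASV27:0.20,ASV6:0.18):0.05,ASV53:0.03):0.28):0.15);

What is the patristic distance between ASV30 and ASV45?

The path runs ASV30 → … → MRCA → … → ASV45; the MRCA is the node subtending (ASV30,(ASV46,ASV12),(((ASV40,ASV3),((ASV48,ASV38),(ASV45,ASV11))),(ASV44,((ASV59,ASV4),(ASV22,ASV47))))).
Branch lengths along that path: 0.18 + 0.22 + 0.04 + 0.09 + 0.24 + 0.04 = 0.81.

0.81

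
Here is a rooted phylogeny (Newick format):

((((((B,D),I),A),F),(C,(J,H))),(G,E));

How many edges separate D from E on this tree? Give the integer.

8

The MRCA of D and E is the root of the tree.
From D up to that node: 6 branches. From E up to the same node: 2 branches. Total: 6 + 2 = 8.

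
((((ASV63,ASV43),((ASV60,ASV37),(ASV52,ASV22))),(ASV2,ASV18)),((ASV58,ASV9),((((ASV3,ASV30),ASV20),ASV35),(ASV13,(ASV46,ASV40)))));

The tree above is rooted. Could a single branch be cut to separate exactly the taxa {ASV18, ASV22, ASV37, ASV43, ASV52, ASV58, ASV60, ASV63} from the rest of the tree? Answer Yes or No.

No

The MRCA of the listed taxa is the root, so the smallest clade containing them is the whole tree.
That clade also contains ASV13, ASV2, ASV20, ASV3, ASV30, ASV35, ASV40, ASV46, ASV9, which are not in the proposed group, so the group is not monophyletic.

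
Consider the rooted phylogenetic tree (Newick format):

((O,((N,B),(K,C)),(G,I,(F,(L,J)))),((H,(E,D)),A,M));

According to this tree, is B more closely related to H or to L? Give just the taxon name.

The MRCA of B and L subtends (O,((N,B),(K,C)),(G,I,(F,(L,J)))) (10 taxa).
The MRCA of B and H is the root, subtending the entire tree (15 taxa).
The first is nested inside the second, so B shares a more recent common ancestor with L.

L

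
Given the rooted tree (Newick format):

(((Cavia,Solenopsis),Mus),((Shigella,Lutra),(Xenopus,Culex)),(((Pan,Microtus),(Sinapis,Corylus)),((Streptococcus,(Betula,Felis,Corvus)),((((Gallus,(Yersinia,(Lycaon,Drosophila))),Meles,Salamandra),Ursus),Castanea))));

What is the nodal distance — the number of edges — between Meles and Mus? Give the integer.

The MRCA of Meles and Mus is the root of the tree.
From Meles up to that node: 6 branches. From Mus up to the same node: 2 branches. Total: 6 + 2 = 8.

8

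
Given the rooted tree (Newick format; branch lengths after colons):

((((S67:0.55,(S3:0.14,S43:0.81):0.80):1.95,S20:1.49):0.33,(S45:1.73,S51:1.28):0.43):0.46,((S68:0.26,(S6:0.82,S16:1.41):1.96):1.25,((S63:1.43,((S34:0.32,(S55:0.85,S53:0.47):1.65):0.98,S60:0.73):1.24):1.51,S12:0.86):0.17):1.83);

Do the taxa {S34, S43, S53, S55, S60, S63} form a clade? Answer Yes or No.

No

The MRCA of the listed taxa is the root, so the smallest clade containing them is the whole tree.
That clade also contains S12, S16, S20, S3, S45, S51, S6, S67, S68, which are not in the proposed group, so the group is not monophyletic.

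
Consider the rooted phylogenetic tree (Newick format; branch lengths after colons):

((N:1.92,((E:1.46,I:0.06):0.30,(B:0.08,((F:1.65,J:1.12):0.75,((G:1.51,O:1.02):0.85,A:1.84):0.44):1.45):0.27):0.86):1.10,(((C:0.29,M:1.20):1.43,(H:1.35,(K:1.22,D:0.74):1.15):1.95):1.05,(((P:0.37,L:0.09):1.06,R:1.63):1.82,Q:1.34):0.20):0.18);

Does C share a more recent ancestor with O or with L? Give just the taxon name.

The MRCA of C and L subtends (((C,M),(H,(K,D))),(((P,L),R),Q)) (9 taxa).
The MRCA of C and O is the root, subtending the entire tree (18 taxa).
The first is nested inside the second, so C shares a more recent common ancestor with L.

L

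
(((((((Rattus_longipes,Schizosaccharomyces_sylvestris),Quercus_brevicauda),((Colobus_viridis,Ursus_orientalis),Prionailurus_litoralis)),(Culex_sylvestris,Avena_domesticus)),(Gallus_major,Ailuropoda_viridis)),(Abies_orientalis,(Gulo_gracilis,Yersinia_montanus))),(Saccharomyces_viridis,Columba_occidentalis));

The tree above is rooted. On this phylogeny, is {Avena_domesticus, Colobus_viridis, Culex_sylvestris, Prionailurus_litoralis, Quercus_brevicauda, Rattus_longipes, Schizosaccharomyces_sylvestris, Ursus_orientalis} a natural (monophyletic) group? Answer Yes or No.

The most recent common ancestor of these taxa subtends ((((Rattus_longipes,Schizosaccharomyces_sylvestris),Quercus_brevicauda),((Colobus_viridis,Ursus_orientalis),Prionailurus_litoralis)),(Culex_sylvestris,Avena_domesticus)).
That clade has exactly 8 tips — every listed taxon and nothing else — so the group is monophyletic.

Yes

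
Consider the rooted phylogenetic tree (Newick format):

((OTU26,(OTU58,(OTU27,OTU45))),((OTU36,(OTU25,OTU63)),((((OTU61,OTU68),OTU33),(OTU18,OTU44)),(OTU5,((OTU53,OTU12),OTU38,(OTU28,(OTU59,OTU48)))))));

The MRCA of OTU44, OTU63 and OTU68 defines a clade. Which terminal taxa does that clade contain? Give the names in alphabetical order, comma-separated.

Tracing OTU44: it sits inside (OTU18,OTU44).
Tracing OTU63: it sits inside (OTU25,OTU63).
Tracing OTU68: it sits inside (OTU61,OTU68).
The smallest clade enclosing all 3 is ((OTU36,(OTU25,OTU63)),((((OTU61,OTU68),OTU33),(OTU18,OTU44)),(OTU5,((OTU53,OTU12),OTU38,(OTU28,(OTU59,OTU48)))))); the answer is its 15 terminal taxa in alphabetical order.

OTU12, OTU18, OTU25, OTU28, OTU33, OTU36, OTU38, OTU44, OTU48, OTU5, OTU53, OTU59, OTU61, OTU63, OTU68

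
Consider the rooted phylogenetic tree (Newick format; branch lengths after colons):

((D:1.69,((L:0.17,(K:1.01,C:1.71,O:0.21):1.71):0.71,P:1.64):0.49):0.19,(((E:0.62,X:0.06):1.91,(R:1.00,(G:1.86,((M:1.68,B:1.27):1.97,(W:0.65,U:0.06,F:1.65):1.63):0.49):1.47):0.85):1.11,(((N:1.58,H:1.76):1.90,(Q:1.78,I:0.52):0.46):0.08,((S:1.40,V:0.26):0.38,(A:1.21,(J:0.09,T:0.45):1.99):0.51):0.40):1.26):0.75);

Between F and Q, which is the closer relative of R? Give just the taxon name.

The MRCA of R and F subtends (R,(G,((M,B),(W,U,F)))) (7 taxa).
The MRCA of R and Q subtends (((E,X),(R,(G,((M,B),(W,U,F))))),(((N,H),(Q,I)),((S,V),(A,(J,T))))) (18 taxa).
The first is nested inside the second, so R shares a more recent common ancestor with F.

F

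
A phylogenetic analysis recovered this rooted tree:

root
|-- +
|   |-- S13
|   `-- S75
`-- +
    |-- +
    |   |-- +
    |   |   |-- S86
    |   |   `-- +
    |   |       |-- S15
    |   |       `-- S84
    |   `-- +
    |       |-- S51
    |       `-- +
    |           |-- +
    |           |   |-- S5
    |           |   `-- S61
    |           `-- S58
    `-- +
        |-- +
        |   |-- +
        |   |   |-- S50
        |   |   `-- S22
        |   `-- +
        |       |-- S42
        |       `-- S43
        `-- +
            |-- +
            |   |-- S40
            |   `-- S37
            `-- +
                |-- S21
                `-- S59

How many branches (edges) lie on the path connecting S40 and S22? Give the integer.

6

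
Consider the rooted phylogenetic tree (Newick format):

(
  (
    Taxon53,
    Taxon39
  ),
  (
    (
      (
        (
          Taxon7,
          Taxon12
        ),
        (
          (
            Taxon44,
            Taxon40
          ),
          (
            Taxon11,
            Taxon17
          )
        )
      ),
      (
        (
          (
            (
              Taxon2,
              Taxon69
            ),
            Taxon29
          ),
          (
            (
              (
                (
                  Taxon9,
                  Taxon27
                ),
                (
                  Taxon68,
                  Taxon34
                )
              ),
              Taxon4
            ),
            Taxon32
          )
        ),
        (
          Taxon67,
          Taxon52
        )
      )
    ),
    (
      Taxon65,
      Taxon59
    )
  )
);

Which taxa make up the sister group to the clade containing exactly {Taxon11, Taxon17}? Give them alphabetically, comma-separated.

Taxon40, Taxon44

The clade containing exactly {Taxon11, Taxon17} attaches to the tree at the node subtending ((Taxon44,Taxon40),(Taxon11,Taxon17)).
The other lineage descending from that same node — the sister group — is (Taxon44,Taxon40); its 2 tips in alphabetical order are the answer.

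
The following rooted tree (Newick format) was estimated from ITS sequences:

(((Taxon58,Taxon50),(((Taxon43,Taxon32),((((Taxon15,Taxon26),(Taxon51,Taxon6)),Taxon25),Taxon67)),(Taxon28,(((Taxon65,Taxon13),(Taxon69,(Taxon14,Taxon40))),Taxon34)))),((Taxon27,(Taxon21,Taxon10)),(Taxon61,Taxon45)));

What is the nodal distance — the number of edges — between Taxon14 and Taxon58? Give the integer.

The MRCA of Taxon14 and Taxon58 is the node subtending ((Taxon58,Taxon50),(((Taxon43,Taxon32),((((Taxon15,Taxon26),(Taxon51,Taxon6)),Taxon25),Taxon67)),(Taxon28,(((Taxon65,Taxon13),(Taxon69,(Taxon14,Taxon40))),Taxon34)))).
From Taxon14 up to that node: 7 branches. From Taxon58 up to the same node: 2 branches. Total: 7 + 2 = 9.

9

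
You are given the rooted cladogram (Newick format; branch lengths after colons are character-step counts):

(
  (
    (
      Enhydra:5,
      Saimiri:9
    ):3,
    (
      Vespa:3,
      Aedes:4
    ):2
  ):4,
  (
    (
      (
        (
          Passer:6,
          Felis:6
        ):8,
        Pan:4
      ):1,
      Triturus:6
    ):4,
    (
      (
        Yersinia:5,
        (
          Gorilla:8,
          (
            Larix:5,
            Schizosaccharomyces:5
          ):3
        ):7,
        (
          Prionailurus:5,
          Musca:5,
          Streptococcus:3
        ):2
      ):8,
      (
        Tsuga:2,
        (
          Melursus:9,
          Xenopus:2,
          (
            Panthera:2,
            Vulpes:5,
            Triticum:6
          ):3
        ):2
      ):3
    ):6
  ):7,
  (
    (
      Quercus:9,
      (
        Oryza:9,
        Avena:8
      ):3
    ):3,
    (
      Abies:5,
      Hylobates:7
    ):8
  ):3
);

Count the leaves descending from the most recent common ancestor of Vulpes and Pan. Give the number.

The MRCA of Vulpes and Pan is the node subtending ((((Passer,Felis),Pan),Triturus),((Yersinia,(Gorilla,(Larix,Schizosaccharomyces)),(Prionailurus,Musca,Streptococcus)),(Tsuga,(Melursus,Xenopus,(Panthera,Vulpes,Triticum))))).
That clade contains 17 terminal taxa: Felis, Gorilla, Larix, Melursus, Musca, Pan, Panthera, Passer, Prionailurus, Schizosaccharomyces, Streptococcus, Triticum, Triturus, Tsuga, Vulpes, Xenopus, Yersinia.

17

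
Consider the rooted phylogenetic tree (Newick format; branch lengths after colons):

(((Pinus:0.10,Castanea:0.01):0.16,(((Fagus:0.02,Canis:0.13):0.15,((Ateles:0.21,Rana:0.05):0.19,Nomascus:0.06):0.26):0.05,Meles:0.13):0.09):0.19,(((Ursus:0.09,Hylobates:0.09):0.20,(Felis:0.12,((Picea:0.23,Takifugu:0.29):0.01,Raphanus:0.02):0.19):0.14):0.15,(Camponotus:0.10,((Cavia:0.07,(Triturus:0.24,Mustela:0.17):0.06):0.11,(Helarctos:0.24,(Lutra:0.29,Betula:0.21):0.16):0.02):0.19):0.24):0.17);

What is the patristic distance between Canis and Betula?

1.60

The path runs Canis → … → MRCA → … → Betula; the MRCA is the root of the tree.
Branch lengths along that path: 0.13 + 0.15 + 0.05 + 0.09 + 0.19 + 0.17 + 0.24 + 0.19 + 0.02 + 0.16 + 0.21 = 1.60.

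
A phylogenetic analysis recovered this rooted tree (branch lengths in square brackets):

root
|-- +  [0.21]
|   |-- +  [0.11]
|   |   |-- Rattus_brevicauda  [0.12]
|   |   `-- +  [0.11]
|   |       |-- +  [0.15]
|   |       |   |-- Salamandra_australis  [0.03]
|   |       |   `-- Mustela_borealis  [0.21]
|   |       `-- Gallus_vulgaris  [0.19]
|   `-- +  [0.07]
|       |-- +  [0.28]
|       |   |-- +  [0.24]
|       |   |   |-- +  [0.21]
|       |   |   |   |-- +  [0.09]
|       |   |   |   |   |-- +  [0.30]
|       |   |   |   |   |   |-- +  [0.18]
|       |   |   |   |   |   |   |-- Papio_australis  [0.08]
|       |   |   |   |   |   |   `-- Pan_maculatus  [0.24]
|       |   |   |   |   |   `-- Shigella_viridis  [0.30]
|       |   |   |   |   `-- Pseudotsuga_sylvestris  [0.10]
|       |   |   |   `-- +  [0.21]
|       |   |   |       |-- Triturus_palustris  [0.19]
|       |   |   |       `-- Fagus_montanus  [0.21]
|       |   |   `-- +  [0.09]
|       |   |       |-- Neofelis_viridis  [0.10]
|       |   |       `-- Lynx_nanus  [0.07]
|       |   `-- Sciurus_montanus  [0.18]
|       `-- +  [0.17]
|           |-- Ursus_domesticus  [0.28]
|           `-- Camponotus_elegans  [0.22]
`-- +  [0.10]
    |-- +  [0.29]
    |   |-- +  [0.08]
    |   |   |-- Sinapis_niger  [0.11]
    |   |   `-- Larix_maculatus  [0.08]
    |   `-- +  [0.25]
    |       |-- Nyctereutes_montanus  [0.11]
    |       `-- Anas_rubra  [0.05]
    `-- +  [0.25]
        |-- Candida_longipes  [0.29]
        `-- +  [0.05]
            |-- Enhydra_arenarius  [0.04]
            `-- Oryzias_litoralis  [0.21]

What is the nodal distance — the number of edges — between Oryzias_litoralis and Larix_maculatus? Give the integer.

The MRCA of Oryzias_litoralis and Larix_maculatus is the node subtending (((Sinapis_niger,Larix_maculatus),(Nyctereutes_montanus,Anas_rubra)),(Candida_longipes,(Enhydra_arenarius,Oryzias_litoralis))).
From Oryzias_litoralis up to that node: 3 branches. From Larix_maculatus up to the same node: 3 branches. Total: 3 + 3 = 6.

6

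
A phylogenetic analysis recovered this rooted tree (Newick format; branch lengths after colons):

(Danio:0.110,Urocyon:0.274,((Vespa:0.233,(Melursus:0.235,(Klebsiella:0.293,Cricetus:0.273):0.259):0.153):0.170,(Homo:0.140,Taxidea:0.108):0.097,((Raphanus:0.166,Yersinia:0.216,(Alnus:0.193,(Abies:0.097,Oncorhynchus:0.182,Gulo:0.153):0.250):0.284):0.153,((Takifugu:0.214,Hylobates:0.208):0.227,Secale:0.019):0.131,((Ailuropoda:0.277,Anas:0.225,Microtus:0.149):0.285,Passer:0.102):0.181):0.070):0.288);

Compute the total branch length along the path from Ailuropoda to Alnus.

1.373

The path runs Ailuropoda → … → MRCA → … → Alnus; the MRCA is the node subtending ((Raphanus,Yersinia,(Alnus,(Abies,Oncorhynchus,Gulo))),((Takifugu,Hylobates),Secale),((Ailuropoda,Anas,Microtus),Passer)).
Branch lengths along that path: 0.277 + 0.285 + 0.181 + 0.153 + 0.284 + 0.193 = 1.373.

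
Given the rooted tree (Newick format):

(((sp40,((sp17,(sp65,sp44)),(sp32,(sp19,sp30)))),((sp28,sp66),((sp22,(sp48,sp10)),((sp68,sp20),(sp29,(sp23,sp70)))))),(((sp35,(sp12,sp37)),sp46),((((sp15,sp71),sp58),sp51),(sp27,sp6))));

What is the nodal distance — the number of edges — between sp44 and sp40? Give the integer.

5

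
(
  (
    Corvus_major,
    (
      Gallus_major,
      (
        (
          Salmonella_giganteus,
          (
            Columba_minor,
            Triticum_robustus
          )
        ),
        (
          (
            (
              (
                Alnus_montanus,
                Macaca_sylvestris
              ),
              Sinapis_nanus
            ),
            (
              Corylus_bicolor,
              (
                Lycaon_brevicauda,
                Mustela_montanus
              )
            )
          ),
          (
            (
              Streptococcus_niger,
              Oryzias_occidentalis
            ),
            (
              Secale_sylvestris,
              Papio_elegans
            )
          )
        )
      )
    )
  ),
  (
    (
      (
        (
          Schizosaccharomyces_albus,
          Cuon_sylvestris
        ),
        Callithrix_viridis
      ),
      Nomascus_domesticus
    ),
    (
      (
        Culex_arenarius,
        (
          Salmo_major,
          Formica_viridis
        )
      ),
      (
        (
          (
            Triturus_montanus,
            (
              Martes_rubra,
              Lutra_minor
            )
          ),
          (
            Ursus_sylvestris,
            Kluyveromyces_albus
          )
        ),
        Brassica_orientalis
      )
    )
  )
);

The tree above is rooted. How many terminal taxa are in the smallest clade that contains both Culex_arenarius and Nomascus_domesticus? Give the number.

13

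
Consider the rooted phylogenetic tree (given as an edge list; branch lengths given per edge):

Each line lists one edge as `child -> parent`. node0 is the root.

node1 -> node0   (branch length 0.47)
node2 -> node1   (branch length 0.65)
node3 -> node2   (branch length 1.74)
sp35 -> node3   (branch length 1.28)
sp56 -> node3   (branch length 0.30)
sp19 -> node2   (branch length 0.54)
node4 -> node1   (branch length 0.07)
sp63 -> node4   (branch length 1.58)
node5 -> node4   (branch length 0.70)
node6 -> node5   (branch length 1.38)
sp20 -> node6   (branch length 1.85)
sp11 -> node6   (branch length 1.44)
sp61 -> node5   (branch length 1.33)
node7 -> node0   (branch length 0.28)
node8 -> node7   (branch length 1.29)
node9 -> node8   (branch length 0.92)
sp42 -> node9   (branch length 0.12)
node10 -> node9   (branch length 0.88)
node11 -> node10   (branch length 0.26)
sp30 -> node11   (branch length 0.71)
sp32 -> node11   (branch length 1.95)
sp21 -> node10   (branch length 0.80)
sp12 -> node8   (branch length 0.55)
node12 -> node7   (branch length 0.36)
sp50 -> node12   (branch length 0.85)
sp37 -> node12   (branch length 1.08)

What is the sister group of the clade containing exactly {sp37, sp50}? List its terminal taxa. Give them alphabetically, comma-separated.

The clade containing exactly {sp37, sp50} attaches to the tree at the node subtending (((sp42,((sp30,sp32),sp21)),sp12),(sp50,sp37)).
The other lineage descending from that same node — the sister group — is ((sp42,((sp30,sp32),sp21)),sp12); its 5 tips in alphabetical order are the answer.

sp12, sp21, sp30, sp32, sp42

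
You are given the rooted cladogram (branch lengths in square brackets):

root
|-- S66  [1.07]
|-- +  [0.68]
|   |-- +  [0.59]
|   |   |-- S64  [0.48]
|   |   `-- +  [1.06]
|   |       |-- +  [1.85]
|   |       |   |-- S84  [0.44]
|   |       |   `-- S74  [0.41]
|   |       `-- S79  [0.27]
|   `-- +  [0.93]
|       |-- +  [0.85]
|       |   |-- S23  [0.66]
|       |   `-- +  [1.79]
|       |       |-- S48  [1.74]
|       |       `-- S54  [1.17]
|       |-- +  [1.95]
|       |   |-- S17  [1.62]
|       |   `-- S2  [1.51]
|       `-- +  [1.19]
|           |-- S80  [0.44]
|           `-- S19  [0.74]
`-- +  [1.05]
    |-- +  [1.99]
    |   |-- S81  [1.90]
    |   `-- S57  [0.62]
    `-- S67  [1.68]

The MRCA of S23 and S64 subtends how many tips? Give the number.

11

The MRCA of S23 and S64 is the node subtending ((S64,((S84,S74),S79)),((S23,(S48,S54)),(S17,S2),(S80,S19))).
That clade contains 11 terminal taxa: S17, S19, S2, S23, S48, S54, S64, S74, S79, S80, S84.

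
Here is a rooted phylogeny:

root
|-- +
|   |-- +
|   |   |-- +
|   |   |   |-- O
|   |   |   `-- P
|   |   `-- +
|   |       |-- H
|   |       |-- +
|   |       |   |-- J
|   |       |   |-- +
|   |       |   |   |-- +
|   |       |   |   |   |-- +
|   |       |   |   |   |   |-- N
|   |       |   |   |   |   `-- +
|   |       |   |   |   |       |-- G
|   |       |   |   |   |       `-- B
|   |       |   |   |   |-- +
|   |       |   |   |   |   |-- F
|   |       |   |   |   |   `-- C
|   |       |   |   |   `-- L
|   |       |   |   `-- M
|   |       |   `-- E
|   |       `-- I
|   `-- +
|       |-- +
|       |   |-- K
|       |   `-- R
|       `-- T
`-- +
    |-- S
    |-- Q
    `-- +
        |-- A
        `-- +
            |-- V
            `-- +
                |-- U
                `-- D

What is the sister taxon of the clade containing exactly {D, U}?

The clade containing exactly {D, U} attaches to the tree at the node subtending (V,(U,D)).
The other lineage descending from that same node — the sister group — is the single tip V.

V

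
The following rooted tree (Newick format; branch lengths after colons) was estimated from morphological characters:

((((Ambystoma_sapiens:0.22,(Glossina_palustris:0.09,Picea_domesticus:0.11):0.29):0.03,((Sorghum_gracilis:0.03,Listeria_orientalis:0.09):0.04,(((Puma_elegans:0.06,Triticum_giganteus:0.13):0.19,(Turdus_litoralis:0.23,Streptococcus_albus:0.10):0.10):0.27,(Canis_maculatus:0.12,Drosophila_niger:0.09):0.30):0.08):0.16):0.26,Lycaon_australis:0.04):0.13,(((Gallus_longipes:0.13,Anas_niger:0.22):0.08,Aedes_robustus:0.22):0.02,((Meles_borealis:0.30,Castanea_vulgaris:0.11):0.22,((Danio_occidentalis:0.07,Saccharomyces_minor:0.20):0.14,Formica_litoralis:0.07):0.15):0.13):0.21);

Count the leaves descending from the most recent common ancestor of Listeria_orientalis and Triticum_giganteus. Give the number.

8

The MRCA of Listeria_orientalis and Triticum_giganteus is the node subtending ((Sorghum_gracilis,Listeria_orientalis),(((Puma_elegans,Triticum_giganteus),(Turdus_litoralis,Streptococcus_albus)),(Canis_maculatus,Drosophila_niger))).
That clade contains 8 terminal taxa: Canis_maculatus, Drosophila_niger, Listeria_orientalis, Puma_elegans, Sorghum_gracilis, Streptococcus_albus, Triticum_giganteus, Turdus_litoralis.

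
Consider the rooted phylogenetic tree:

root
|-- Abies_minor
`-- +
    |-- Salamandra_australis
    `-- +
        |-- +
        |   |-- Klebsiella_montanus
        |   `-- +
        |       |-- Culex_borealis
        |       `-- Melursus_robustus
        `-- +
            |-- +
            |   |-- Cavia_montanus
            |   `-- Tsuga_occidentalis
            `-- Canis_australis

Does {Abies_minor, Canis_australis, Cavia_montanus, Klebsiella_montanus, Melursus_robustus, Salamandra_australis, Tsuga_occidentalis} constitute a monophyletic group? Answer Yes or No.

No

The MRCA of the listed taxa is the root, so the smallest clade containing them is the whole tree.
That clade also contains Culex_borealis, which is not in the proposed group, so the group is not monophyletic.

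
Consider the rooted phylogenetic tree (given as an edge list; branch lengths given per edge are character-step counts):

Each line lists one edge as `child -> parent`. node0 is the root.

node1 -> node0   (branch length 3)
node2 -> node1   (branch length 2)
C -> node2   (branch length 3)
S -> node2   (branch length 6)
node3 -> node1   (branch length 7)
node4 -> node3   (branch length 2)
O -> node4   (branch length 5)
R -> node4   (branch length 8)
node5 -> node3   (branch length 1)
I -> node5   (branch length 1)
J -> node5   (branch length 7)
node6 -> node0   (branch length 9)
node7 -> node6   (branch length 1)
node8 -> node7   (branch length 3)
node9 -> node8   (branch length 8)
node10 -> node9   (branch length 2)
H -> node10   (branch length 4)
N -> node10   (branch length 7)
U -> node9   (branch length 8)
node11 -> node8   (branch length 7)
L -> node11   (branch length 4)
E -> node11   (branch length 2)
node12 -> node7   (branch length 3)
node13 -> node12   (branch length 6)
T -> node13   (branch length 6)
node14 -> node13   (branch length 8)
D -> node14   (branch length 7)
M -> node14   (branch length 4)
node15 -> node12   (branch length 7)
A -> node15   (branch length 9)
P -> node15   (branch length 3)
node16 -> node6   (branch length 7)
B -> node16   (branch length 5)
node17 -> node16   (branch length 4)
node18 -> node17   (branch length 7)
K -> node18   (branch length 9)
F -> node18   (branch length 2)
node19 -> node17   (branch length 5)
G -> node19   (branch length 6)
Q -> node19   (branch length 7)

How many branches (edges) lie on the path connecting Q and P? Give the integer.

The MRCA of Q and P is the node subtending (((((H,N),U),(L,E)),((T,(D,M)),(A,P))),(B,((K,F),(G,Q)))).
From Q up to that node: 4 branches. From P up to the same node: 4 branches. Total: 4 + 4 = 8.

8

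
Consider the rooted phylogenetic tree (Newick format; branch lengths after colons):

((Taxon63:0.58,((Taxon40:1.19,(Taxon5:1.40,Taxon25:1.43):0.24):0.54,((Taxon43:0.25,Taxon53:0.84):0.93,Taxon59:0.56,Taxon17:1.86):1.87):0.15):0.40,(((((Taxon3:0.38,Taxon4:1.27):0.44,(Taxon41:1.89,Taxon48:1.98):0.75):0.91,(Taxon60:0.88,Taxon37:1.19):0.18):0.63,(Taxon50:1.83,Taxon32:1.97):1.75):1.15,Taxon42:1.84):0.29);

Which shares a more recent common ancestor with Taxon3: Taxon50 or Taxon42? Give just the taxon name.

The MRCA of Taxon3 and Taxon50 subtends ((((Taxon3,Taxon4),(Taxon41,Taxon48)),(Taxon60,Taxon37)),(Taxon50,Taxon32)) (8 taxa).
The MRCA of Taxon3 and Taxon42 subtends (((((Taxon3,Taxon4),(Taxon41,Taxon48)),(Taxon60,Taxon37)),(Taxon50,Taxon32)),Taxon42) (9 taxa).
The first is nested inside the second, so Taxon3 shares a more recent common ancestor with Taxon50.

Taxon50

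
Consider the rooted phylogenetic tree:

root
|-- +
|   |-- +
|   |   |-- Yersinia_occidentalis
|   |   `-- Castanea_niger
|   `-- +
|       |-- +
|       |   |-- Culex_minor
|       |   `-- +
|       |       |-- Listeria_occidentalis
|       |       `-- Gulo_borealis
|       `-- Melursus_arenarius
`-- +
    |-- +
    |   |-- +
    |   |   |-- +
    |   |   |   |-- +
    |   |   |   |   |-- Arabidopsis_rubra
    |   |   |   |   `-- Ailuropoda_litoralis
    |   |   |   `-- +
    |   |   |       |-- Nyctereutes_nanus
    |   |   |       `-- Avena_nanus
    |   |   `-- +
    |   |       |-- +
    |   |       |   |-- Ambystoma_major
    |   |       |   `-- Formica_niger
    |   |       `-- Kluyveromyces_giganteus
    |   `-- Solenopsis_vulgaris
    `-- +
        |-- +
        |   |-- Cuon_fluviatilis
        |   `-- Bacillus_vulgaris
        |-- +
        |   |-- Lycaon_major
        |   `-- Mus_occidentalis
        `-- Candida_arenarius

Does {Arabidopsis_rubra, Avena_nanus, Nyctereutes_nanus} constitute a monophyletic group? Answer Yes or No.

The MRCA of the listed taxa subtends ((Arabidopsis_rubra,Ailuropoda_litoralis),(Nyctereutes_nanus,Avena_nanus)).
That clade also contains Ailuropoda_litoralis, which is not in the proposed group, so the group is not monophyletic.

No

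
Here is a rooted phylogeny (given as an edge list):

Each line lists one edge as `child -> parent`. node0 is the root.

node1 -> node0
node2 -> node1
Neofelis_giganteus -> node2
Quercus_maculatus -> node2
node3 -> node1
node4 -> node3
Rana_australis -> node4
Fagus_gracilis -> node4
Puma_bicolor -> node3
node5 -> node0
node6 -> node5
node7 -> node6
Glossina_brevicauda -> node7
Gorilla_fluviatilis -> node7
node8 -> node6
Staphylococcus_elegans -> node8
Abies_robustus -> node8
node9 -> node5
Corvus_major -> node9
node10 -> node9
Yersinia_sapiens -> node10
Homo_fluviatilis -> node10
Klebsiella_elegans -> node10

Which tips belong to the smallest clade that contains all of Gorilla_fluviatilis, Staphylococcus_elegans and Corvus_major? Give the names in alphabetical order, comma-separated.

Abies_robustus, Corvus_major, Glossina_brevicauda, Gorilla_fluviatilis, Homo_fluviatilis, Klebsiella_elegans, Staphylococcus_elegans, Yersinia_sapiens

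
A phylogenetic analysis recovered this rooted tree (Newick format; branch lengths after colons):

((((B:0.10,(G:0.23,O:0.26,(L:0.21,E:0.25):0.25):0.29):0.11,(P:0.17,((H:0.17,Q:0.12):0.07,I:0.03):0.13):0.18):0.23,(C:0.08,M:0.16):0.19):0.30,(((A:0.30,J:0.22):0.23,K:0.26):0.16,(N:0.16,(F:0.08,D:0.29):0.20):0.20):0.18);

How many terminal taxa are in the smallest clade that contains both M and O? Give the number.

The MRCA of M and O is the node subtending (((B,(G,O,(L,E))),(P,((H,Q),I))),(C,M)).
That clade contains 11 terminal taxa: B, C, E, G, H, I, L, M, O, P, Q.

11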